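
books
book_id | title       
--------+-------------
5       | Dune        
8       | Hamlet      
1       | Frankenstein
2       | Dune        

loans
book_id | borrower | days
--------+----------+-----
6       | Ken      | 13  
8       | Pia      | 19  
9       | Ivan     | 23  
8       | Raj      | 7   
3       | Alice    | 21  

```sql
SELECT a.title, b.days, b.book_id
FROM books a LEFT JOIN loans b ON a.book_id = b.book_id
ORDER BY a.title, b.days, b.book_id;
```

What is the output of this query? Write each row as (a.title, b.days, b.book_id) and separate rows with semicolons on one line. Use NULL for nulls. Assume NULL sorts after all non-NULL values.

LEFT JOIN keeps every row from `books`; unmatched rows get NULL for `loans`'s columns.
Matching on a.book_id = b.book_id.
- a row (book_id=5): no match → kept, b columns NULL.
- a row (book_id=8): matches 2 b row(s) → 2 output row(s).
- a row (book_id=1): no match → kept, b columns NULL.
- a row (book_id=2): no match → kept, b columns NULL.
After projecting and ordering:
a.title | b.days | b.book_id
Dune | NULL | NULL
Dune | NULL | NULL
Frankenstein | NULL | NULL
Hamlet | 7 | 8
Hamlet | 19 | 8

(Dune, NULL, NULL); (Dune, NULL, NULL); (Frankenstein, NULL, NULL); (Hamlet, 7, 8); (Hamlet, 19, 8)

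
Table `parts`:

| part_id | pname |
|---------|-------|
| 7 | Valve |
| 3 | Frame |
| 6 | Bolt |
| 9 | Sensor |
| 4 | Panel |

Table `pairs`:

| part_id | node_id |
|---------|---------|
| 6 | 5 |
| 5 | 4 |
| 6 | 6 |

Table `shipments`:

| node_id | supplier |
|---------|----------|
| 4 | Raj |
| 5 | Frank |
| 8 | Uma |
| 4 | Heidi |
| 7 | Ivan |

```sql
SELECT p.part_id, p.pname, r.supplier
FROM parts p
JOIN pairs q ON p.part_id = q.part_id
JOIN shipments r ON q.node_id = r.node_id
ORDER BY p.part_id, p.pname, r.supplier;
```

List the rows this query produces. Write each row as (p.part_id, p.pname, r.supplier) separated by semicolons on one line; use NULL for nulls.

Evaluate left to right. First `parts p INNER JOIN pairs q` on part_id: 2 row(s).
Then INNER JOIN `shipments r` on node_id: keep only rows whose q.node_id appears in r.

(6, Bolt, Frank)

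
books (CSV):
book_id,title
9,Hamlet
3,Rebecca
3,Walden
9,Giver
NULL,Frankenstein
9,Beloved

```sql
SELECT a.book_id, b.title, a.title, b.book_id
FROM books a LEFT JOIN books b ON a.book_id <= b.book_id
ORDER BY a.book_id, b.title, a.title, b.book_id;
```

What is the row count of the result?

20

LEFT JOIN keeps every row from `books a`; unmatched rows get NULL for `books b`'s columns.
Matching on a.book_id <= b.book_id. A NULL in a compared column never satisfies the condition.
- a (book_id=9) pairs with 3 row(s) of b.
- a (book_id=3) pairs with 5 row(s) of b.
- a (book_id=3) pairs with 5 row(s) of b.
- a (book_id=9) pairs with 3 row(s) of b.
- a (book_id=NULL) has no partner → padded with NULL.
- a (book_id=9) pairs with 3 row(s) of b.
Total: 19 matched + 1 padded = 20 rows.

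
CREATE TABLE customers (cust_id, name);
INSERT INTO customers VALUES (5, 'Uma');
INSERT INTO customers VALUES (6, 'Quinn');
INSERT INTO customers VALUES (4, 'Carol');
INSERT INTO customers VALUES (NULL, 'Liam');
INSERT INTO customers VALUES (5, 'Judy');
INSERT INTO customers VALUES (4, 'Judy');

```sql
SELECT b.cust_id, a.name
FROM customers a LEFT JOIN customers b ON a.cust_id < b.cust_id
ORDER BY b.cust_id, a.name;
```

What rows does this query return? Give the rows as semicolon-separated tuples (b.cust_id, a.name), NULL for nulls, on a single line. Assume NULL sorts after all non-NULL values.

(5, Carol); (5, Carol); (5, Judy); (5, Judy); (6, Carol); (6, Judy); (6, Judy); (6, Uma); (NULL, Liam); (NULL, Quinn)

LEFT JOIN keeps every row from `customers a`; unmatched rows get NULL for `customers b`'s columns.
Matching on a.cust_id < b.cust_id. A NULL in a compared column never satisfies the condition.
- a (cust_id=5) pairs with 1 row(s) of b.
- a (cust_id=6) has no partner → padded with NULL.
- a (cust_id=4) pairs with 3 row(s) of b.
- a (cust_id=NULL) has no partner → padded with NULL.
- a (cust_id=5) pairs with 1 row(s) of b.
- a (cust_id=4) pairs with 3 row(s) of b.
After projecting and ordering:
b.cust_id | a.name
5 | Carol
5 | Carol
5 | Judy
5 | Judy
6 | Carol
6 | Judy
6 | Judy
6 | Uma
NULL | Liam
NULL | Quinn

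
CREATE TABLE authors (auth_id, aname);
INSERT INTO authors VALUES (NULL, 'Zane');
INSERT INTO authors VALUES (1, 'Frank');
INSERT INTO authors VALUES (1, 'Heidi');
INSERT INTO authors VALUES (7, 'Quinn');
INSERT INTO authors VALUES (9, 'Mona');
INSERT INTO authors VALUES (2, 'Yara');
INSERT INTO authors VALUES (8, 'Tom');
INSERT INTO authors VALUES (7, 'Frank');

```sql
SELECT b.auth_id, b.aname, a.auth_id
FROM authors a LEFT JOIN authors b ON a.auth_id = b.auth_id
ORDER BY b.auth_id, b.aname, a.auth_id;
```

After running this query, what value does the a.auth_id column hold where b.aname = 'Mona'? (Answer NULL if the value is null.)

9

LEFT JOIN keeps every row from `authors a`; unmatched rows get NULL for `authors b`'s columns.
Matching on a.auth_id = b.auth_id. A NULL in a compared column never satisfies the condition.
Matched pairs: 11; unmatched a rows kept: 1.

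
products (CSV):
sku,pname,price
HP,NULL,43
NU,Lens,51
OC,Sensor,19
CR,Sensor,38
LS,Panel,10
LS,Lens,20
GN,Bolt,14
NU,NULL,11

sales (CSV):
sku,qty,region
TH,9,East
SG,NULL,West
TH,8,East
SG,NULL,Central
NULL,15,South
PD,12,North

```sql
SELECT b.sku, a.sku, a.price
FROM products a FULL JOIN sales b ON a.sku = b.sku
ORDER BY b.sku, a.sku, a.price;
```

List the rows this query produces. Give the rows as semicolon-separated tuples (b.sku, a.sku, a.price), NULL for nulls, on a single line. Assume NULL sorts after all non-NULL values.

(PD, NULL, NULL); (SG, NULL, NULL); (SG, NULL, NULL); (TH, NULL, NULL); (TH, NULL, NULL); (NULL, CR, 38); (NULL, GN, 14); (NULL, HP, 43); (NULL, LS, 10); (NULL, LS, 20); (NULL, NU, 11); (NULL, NU, 51); (NULL, OC, 19); (NULL, NULL, NULL)

FULL OUTER JOIN keeps every row from both sides; unmatched rows get NULL for the other side's columns.
Matching on a.sku = b.sku. A NULL in a compared column never satisfies the condition.
- a[0] sku=HP → no match; kept with NULLs on the b side.
- a[1] sku=NU → no match; kept with NULLs on the b side.
- a[2] sku=OC → no match; kept with NULLs on the b side.
- a[3] sku=CR → no match; kept with NULLs on the b side.
- a[4] sku=LS → no match; kept with NULLs on the b side.
- a[5] sku=LS → no match; kept with NULLs on the b side.
- a[6] sku=GN → no match; kept with NULLs on the b side.
- a[7] sku=NU → no match; kept with NULLs on the b side.
- 6 b row(s) had no a match → kept, a columns NULL.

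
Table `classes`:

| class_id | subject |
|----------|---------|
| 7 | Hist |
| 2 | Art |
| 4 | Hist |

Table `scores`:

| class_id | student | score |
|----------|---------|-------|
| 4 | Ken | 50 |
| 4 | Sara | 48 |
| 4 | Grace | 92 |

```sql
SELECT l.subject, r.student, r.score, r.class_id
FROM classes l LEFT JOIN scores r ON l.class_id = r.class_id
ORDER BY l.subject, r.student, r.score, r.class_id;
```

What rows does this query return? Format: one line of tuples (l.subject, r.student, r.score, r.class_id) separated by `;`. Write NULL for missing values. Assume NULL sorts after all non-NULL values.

(Art, NULL, NULL, NULL); (Hist, Grace, 92, 4); (Hist, Ken, 50, 4); (Hist, Sara, 48, 4); (Hist, NULL, NULL, NULL)

LEFT JOIN keeps every row from `classes`; unmatched rows get NULL for `scores`'s columns.
Matching on l.class_id = r.class_id.
Matched pairs: 3; unmatched l rows kept: 2.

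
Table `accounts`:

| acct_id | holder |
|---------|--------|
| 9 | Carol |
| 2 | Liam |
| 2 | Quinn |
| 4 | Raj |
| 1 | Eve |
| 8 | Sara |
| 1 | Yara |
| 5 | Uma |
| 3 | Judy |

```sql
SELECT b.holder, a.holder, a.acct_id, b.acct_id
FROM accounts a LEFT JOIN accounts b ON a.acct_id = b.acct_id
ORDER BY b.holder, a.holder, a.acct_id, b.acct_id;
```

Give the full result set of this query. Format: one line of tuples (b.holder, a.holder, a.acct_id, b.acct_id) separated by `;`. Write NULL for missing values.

(Carol, Carol, 9, 9); (Eve, Eve, 1, 1); (Eve, Yara, 1, 1); (Judy, Judy, 3, 3); (Liam, Liam, 2, 2); (Liam, Quinn, 2, 2); (Quinn, Liam, 2, 2); (Quinn, Quinn, 2, 2); (Raj, Raj, 4, 4); (Sara, Sara, 8, 8); (Uma, Uma, 5, 5); (Yara, Eve, 1, 1); (Yara, Yara, 1, 1)

LEFT JOIN keeps every row from `accounts a`; unmatched rows get NULL for `accounts b`'s columns.
Matching on a.acct_id = b.acct_id.
- a[0] acct_id=9 → 1 match(es) in b → 1 row(s).
- a[1] acct_id=2 → 2 match(es) in b → 2 row(s).
- a[2] acct_id=2 → 2 match(es) in b → 2 row(s).
- a[3] acct_id=4 → 1 match(es) in b → 1 row(s).
- a[4] acct_id=1 → 2 match(es) in b → 2 row(s).
- a[5] acct_id=8 → 1 match(es) in b → 1 row(s).
- a[6] acct_id=1 → 2 match(es) in b → 2 row(s).
- a[7] acct_id=5 → 1 match(es) in b → 1 row(s).
- a[8] acct_id=3 → 1 match(es) in b → 1 row(s).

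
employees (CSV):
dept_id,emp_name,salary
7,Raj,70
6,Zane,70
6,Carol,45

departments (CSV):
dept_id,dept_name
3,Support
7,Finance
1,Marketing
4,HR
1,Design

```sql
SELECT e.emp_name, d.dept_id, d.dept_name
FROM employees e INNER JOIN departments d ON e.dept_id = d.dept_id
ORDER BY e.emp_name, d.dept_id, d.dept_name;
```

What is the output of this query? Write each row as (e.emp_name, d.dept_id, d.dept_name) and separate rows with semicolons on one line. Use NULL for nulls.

(Raj, 7, Finance)

INNER JOIN keeps only pairs where the ON condition holds.
Matching on e.dept_id = d.dept_id.
Matched pairs: 1.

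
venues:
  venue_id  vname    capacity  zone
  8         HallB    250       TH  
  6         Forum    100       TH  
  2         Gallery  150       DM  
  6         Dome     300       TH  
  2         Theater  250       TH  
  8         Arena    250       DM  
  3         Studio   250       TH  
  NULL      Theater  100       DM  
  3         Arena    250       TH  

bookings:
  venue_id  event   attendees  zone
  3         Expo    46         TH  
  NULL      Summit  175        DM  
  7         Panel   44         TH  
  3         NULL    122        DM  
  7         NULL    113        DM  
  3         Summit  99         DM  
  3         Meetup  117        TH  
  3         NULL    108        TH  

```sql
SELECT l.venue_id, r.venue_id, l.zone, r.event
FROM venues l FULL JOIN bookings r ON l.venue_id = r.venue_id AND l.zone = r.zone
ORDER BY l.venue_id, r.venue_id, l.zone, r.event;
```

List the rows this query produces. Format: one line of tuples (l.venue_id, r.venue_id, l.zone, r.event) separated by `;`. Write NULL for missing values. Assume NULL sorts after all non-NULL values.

FULL OUTER JOIN keeps every row from both sides; unmatched rows get NULL for the other side's columns.
Matching on l.venue_id = r.venue_id AND l.zone = r.zone. A NULL in a compared column never satisfies the condition.
Matched pairs: 6; unmatched l rows kept: 7; unmatched r rows kept: 5.

(2, NULL, DM, NULL); (2, NULL, TH, NULL); (3, 3, TH, Expo); (3, 3, TH, Expo); (3, 3, TH, Meetup); (3, 3, TH, Meetup); (3, 3, TH, NULL); (3, 3, TH, NULL); (6, NULL, TH, NULL); (6, NULL, TH, NULL); (8, NULL, DM, NULL); (8, NULL, TH, NULL); (NULL, 3, NULL, Summit); (NULL, 3, NULL, NULL); (NULL, 7, NULL, Panel); (NULL, 7, NULL, NULL); (NULL, NULL, DM, NULL); (NULL, NULL, NULL, Summit)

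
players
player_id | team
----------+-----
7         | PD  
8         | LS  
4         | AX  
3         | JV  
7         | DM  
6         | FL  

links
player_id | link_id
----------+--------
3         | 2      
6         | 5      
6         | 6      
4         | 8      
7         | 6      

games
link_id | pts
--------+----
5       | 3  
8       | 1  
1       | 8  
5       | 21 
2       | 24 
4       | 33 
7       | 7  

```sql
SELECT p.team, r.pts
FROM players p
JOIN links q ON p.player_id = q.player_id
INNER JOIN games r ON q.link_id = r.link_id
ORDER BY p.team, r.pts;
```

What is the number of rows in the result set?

4

Evaluate left to right. First `players p INNER JOIN links q` on player_id: 6 row(s).
Then INNER JOIN `games r` on link_id: keep only rows whose q.link_id appears in r.
Result: 4 row(s).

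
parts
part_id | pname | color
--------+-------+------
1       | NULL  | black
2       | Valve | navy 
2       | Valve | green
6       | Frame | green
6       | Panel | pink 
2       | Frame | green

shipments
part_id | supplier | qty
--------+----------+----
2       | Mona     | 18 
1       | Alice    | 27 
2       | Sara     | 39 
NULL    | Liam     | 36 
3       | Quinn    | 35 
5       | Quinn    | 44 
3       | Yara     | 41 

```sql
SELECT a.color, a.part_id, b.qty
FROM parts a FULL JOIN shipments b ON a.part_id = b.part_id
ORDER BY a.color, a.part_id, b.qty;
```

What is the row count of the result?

13

FULL OUTER JOIN keeps every row from both sides; unmatched rows get NULL for the other side's columns.
Matching on a.part_id = b.part_id. A NULL in a compared column never satisfies the condition.
Matched pairs: 7; unmatched a rows kept: 2; unmatched b rows kept: 4.
Total: 7 matched + 6 padded = 13 rows.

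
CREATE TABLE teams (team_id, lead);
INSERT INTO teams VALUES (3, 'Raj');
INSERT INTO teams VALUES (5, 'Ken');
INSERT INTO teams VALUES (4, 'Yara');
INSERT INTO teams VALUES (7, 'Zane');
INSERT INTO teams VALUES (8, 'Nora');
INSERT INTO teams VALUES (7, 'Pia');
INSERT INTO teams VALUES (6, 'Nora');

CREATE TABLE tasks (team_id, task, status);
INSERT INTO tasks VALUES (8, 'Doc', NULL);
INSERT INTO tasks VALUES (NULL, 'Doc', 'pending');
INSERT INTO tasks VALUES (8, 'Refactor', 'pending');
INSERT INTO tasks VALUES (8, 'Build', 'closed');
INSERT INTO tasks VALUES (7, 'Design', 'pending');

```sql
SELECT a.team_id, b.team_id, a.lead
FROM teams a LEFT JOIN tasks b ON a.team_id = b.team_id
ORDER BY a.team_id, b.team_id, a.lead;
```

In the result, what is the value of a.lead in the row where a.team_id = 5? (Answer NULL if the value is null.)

Ken

LEFT JOIN keeps every row from `teams`; unmatched rows get NULL for `tasks`'s columns.
Matching on a.team_id = b.team_id. A NULL in a compared column never satisfies the condition.
- a[0] team_id=3 → no match; kept with NULLs on the b side.
- a[1] team_id=5 → no match; kept with NULLs on the b side.
- a[2] team_id=4 → no match; kept with NULLs on the b side.
- a[3] team_id=7 → 1 match(es) in b → 1 row(s).
- a[4] team_id=8 → 3 match(es) in b → 3 row(s).
- a[5] team_id=7 → 1 match(es) in b → 1 row(s).
- a[6] team_id=6 → no match; kept with NULLs on the b side.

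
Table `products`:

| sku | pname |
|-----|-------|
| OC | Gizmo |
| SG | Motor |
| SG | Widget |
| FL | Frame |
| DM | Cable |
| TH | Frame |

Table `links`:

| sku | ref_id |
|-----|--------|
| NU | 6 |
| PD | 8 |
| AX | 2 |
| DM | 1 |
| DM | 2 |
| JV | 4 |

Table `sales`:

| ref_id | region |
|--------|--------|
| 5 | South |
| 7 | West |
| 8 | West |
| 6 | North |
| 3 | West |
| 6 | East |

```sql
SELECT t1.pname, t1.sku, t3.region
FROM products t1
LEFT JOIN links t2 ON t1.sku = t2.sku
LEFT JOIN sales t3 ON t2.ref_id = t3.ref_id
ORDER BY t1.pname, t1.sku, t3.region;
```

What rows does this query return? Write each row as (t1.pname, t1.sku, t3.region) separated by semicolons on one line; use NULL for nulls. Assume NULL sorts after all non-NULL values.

Step 1 — t1 LEFT JOIN t2 on sku → 7 row(s).
Then LEFT JOIN `sales t3` on ref_id: each of those 7 rows is kept; rows whose t2.ref_id has no match in t3 get NULL for t3's columns.

(Cable, DM, NULL); (Cable, DM, NULL); (Frame, FL, NULL); (Frame, TH, NULL); (Gizmo, OC, NULL); (Motor, SG, NULL); (Widget, SG, NULL)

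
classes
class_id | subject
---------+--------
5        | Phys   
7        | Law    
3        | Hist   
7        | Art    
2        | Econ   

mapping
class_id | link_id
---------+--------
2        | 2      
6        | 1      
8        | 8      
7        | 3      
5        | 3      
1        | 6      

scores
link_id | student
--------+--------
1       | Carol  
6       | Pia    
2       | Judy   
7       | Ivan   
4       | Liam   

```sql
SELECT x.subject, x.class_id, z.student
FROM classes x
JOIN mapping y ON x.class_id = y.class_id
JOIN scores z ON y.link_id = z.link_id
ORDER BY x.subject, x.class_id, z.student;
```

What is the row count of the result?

Joins associate left-to-right: classes INNER JOIN mapping on class_id gives 4 intermediate row(s).
Then INNER JOIN `scores z` on link_id: keep only rows whose y.link_id appears in z.
Result: 1 row(s).

1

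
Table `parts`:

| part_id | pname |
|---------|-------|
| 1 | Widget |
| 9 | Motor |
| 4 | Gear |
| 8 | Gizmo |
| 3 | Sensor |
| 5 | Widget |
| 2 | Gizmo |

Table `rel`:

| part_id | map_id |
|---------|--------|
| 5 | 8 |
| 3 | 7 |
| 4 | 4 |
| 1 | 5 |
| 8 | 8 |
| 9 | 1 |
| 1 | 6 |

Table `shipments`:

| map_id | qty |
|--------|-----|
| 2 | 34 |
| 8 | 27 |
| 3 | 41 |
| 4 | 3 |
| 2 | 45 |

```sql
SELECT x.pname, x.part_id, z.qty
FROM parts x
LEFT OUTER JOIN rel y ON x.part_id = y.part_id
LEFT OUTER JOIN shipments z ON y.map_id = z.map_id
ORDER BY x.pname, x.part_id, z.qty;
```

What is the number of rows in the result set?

Joins associate left-to-right: parts LEFT JOIN rel on part_id gives 8 intermediate row(s).
Then LEFT JOIN `shipments z` on map_id: each of those 8 rows is kept; rows whose y.map_id has no match in z get NULL for z's columns.
Result: 8 row(s).

8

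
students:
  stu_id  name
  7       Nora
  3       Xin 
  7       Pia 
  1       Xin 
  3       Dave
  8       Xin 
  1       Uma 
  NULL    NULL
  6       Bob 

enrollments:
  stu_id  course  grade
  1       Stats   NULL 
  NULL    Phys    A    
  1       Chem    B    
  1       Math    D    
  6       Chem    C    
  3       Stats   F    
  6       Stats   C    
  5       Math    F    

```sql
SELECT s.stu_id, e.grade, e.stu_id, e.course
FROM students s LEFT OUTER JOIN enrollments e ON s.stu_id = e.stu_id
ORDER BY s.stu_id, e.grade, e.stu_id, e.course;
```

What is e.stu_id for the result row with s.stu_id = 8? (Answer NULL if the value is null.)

NULL

LEFT JOIN keeps every row from `students`; unmatched rows get NULL for `enrollments`'s columns.
Matching on s.stu_id = e.stu_id. A NULL in a compared column never satisfies the condition.
- s (stu_id=7) has no partner → padded with NULL.
- s (stu_id=3) pairs with 1 row(s) of e.
- s (stu_id=7) has no partner → padded with NULL.
- s (stu_id=1) pairs with 3 row(s) of e.
- s (stu_id=3) pairs with 1 row(s) of e.
- s (stu_id=8) has no partner → padded with NULL.
- s (stu_id=1) pairs with 3 row(s) of e.
- s (stu_id=NULL) has no partner → padded with NULL.
- s (stu_id=6) pairs with 2 row(s) of e.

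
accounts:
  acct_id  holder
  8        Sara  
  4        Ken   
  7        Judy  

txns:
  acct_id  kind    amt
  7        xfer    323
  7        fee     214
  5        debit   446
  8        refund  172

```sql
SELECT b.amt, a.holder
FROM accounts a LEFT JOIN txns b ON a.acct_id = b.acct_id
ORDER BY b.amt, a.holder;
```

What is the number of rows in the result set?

LEFT JOIN keeps every row from `accounts`; unmatched rows get NULL for `txns`'s columns.
Matching on a.acct_id = b.acct_id.
- a (acct_id=8) pairs with 1 row(s) of b.
- a (acct_id=4) has no partner → padded with NULL.
- a (acct_id=7) pairs with 2 row(s) of b.
Total: 3 matched + 1 padded = 4 rows.

4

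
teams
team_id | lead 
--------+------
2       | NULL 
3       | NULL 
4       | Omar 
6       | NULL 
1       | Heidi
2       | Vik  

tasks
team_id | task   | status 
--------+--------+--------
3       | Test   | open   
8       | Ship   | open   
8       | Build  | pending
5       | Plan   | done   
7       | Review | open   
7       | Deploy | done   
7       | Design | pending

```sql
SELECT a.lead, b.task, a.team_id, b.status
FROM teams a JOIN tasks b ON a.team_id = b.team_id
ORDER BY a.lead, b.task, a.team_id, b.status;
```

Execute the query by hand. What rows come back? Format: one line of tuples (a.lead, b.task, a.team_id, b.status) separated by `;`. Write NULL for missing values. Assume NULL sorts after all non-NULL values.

(NULL, Test, 3, open)

INNER JOIN keeps only pairs where the ON condition holds.
Matching on a.team_id = b.team_id.
- a[0] team_id=2 → no match; dropped.
- a[1] team_id=3 → 1 match(es) in b → 1 row(s).
- a[2] team_id=4 → no match; dropped.
- a[3] team_id=6 → no match; dropped.
- a[4] team_id=1 → no match; dropped.
- a[5] team_id=2 → no match; dropped.
After projecting and ordering:
a.lead | b.task | a.team_id | b.status
NULL | Test | 3 | open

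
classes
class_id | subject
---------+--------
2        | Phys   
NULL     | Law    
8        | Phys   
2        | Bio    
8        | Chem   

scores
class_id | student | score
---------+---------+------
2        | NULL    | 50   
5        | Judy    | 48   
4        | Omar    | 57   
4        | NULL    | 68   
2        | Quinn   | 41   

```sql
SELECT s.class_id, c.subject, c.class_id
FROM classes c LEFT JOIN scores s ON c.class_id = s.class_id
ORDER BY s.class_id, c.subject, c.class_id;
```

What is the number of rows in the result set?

LEFT JOIN keeps every row from `classes`; unmatched rows get NULL for `scores`'s columns.
Matching on c.class_id = s.class_id. A NULL in a compared column never satisfies the condition.
- c[0] class_id=2 → 2 match(es) in s → 2 row(s).
- c[1] class_id=NULL → no match; kept with NULLs on the s side.
- c[2] class_id=8 → no match; kept with NULLs on the s side.
- c[3] class_id=2 → 2 match(es) in s → 2 row(s).
- c[4] class_id=8 → no match; kept with NULLs on the s side.
Total: 4 matched + 3 padded = 7 rows.

7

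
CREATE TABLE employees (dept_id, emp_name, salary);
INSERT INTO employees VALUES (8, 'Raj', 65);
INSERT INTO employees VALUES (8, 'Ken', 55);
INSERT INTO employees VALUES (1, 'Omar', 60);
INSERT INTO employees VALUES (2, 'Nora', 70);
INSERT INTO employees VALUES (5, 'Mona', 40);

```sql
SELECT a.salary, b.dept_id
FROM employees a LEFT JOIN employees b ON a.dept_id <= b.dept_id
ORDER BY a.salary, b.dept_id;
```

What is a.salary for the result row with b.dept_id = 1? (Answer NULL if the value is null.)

60

LEFT JOIN keeps every row from `employees a`; unmatched rows get NULL for `employees b`'s columns.
Matching on a.dept_id <= b.dept_id.
- a[0] dept_id=8 → 2 match(es) in b → 2 row(s).
- a[1] dept_id=8 → 2 match(es) in b → 2 row(s).
- a[2] dept_id=1 → 5 match(es) in b → 5 row(s).
- a[3] dept_id=2 → 4 match(es) in b → 4 row(s).
- a[4] dept_id=5 → 3 match(es) in b → 3 row(s).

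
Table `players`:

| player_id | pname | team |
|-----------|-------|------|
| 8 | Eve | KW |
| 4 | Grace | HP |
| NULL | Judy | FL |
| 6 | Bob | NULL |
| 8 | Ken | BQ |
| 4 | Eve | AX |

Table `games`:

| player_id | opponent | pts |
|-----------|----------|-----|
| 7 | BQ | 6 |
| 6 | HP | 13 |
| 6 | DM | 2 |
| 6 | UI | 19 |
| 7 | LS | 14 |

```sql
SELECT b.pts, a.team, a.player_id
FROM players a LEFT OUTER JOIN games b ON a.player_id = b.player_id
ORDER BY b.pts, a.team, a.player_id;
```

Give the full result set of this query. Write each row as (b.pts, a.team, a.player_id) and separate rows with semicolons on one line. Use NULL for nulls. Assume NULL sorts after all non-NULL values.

(2, NULL, 6); (13, NULL, 6); (19, NULL, 6); (NULL, AX, 4); (NULL, BQ, 8); (NULL, FL, NULL); (NULL, HP, 4); (NULL, KW, 8)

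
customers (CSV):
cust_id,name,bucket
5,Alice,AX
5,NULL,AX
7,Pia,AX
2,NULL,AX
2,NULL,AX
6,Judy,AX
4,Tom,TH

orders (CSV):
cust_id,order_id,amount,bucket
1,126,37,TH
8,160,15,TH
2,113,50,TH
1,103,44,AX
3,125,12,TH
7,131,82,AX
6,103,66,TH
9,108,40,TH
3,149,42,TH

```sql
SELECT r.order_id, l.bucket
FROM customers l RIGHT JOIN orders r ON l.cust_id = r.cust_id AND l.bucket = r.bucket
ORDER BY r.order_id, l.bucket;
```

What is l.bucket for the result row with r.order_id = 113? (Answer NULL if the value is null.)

RIGHT JOIN keeps every row from `orders`; unmatched rows get NULL for `customers`'s columns.
Matching on l.cust_id = r.cust_id AND l.bucket = r.bucket.
- l (cust_id=5, bucket=AX) has no partner in r.
- l (cust_id=5, bucket=AX) has no partner in r.
- l (cust_id=7, bucket=AX) pairs with 1 row(s) of r.
- l (cust_id=2, bucket=AX) has no partner in r.
- l (cust_id=2, bucket=AX) has no partner in r.
- l (cust_id=6, bucket=AX) has no partner in r.
- l (cust_id=4, bucket=TH) has no partner in r.
- 8 r row(s) had no l match → kept, l columns NULL.

NULL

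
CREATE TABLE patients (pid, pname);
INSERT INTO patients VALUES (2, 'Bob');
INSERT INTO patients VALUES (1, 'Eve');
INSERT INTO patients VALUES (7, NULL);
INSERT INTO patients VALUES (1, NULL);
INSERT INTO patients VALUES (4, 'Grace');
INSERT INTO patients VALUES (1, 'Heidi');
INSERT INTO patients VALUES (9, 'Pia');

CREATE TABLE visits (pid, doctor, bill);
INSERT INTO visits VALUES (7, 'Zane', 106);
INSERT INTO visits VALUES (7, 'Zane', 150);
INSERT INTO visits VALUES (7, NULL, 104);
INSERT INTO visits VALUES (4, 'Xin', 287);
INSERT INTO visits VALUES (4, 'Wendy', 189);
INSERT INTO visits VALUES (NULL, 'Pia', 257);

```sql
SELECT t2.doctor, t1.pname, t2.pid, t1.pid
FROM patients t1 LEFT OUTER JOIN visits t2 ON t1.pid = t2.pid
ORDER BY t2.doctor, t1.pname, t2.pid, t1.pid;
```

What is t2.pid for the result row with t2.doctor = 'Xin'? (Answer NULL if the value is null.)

LEFT JOIN keeps every row from `patients`; unmatched rows get NULL for `visits`'s columns.
Matching on t1.pid = t2.pid. A NULL in a compared column never satisfies the condition.
- t1 row (pid=2): no match → kept, t2 columns NULL.
- t1 row (pid=1): no match → kept, t2 columns NULL.
- t1 row (pid=7): matches 3 t2 row(s) → 3 output row(s).
- t1 row (pid=1): no match → kept, t2 columns NULL.
- t1 row (pid=4): matches 2 t2 row(s) → 2 output row(s).
- t1 row (pid=1): no match → kept, t2 columns NULL.
- t1 row (pid=9): no match → kept, t2 columns NULL.

4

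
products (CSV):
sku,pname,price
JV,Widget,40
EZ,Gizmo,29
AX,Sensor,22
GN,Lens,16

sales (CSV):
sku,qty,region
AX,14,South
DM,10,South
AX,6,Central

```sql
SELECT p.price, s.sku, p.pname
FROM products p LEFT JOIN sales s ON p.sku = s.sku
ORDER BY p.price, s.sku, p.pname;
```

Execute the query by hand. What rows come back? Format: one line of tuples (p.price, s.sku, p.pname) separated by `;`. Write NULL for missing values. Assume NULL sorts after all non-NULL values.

LEFT JOIN keeps every row from `products`; unmatched rows get NULL for `sales`'s columns.
Matching on p.sku = s.sku.
- sku=JV: no s row matches, row kept with s columns NULL.
- sku=EZ: no s row matches, row kept with s columns NULL.
- sku=AX: 2 matching s row(s), so 2 row(s) emitted.
- sku=GN: no s row matches, row kept with s columns NULL.
After projecting and ordering:
p.price | s.sku | p.pname
16 | NULL | Lens
22 | AX | Sensor
22 | AX | Sensor
29 | NULL | Gizmo
40 | NULL | Widget

(16, NULL, Lens); (22, AX, Sensor); (22, AX, Sensor); (29, NULL, Gizmo); (40, NULL, Widget)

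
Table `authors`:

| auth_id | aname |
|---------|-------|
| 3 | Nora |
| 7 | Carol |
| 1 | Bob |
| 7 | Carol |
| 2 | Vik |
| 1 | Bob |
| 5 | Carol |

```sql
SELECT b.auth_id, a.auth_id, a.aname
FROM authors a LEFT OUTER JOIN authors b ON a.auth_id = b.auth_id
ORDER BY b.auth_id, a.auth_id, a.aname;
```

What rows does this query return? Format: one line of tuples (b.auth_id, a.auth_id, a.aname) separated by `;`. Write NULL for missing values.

LEFT JOIN keeps every row from `authors a`; unmatched rows get NULL for `authors b`'s columns.
Matching on a.auth_id = b.auth_id.
- a[0] auth_id=3 → 1 match(es) in b → 1 row(s).
- a[1] auth_id=7 → 2 match(es) in b → 2 row(s).
- a[2] auth_id=1 → 2 match(es) in b → 2 row(s).
- a[3] auth_id=7 → 2 match(es) in b → 2 row(s).
- a[4] auth_id=2 → 1 match(es) in b → 1 row(s).
- a[5] auth_id=1 → 2 match(es) in b → 2 row(s).
- a[6] auth_id=5 → 1 match(es) in b → 1 row(s).

(1, 1, Bob); (1, 1, Bob); (1, 1, Bob); (1, 1, Bob); (2, 2, Vik); (3, 3, Nora); (5, 5, Carol); (7, 7, Carol); (7, 7, Carol); (7, 7, Carol); (7, 7, Carol)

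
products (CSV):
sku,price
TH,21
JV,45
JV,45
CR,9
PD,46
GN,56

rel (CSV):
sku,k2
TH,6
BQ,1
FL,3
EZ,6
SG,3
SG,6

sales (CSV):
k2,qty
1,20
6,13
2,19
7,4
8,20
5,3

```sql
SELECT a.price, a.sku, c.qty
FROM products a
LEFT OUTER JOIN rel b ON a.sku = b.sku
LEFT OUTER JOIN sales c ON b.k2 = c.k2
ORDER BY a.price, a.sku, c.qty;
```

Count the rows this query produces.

6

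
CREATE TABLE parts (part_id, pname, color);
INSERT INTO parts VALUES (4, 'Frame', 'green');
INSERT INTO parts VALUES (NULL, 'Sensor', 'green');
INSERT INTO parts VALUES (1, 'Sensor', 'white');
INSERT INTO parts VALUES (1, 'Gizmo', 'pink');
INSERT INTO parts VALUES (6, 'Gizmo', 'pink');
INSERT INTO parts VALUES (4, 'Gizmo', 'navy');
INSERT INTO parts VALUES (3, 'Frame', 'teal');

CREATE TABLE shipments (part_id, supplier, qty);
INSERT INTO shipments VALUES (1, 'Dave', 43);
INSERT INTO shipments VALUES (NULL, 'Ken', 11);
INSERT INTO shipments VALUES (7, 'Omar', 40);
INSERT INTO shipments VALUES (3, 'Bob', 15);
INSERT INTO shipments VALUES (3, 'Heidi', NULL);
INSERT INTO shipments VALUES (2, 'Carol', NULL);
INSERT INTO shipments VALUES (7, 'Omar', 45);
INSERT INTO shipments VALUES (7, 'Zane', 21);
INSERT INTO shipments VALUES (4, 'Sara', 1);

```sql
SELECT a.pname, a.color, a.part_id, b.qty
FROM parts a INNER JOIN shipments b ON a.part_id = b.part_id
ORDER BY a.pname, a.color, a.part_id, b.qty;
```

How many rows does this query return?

6

INNER JOIN keeps only pairs where the ON condition holds.
Matching on a.part_id = b.part_id. A NULL in a compared column never satisfies the condition.
- a row (part_id=4): matches 1 b row(s) → 1 output row(s).
- a row (part_id=NULL): no match → dropped.
- a row (part_id=1): matches 1 b row(s) → 1 output row(s).
- a row (part_id=1): matches 1 b row(s) → 1 output row(s).
- a row (part_id=6): no match → dropped.
- a row (part_id=4): matches 1 b row(s) → 1 output row(s).
- a row (part_id=3): matches 2 b row(s) → 2 output row(s).
Total: 6 rows.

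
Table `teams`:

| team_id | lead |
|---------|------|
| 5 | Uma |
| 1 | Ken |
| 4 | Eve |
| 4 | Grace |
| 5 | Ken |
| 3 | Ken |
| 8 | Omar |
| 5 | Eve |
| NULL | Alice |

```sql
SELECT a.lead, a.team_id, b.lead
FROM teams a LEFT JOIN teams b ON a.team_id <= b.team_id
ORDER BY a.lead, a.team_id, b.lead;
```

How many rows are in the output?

41

LEFT JOIN keeps every row from `teams a`; unmatched rows get NULL for `teams b`'s columns.
Matching on a.team_id <= b.team_id. A NULL in a compared column never satisfies the condition.
- team_id=5: 4 matching b row(s), so 4 row(s) emitted.
- team_id=1: 8 matching b row(s), so 8 row(s) emitted.
- team_id=4: 6 matching b row(s), so 6 row(s) emitted.
- team_id=4: 6 matching b row(s), so 6 row(s) emitted.
- team_id=5: 4 matching b row(s), so 4 row(s) emitted.
- team_id=3: 7 matching b row(s), so 7 row(s) emitted.
- team_id=8: 1 matching b row(s), so 1 row(s) emitted.
- team_id=5: 4 matching b row(s), so 4 row(s) emitted.
- team_id=NULL: no b row matches, row kept with b columns NULL.
Total: 40 matched + 1 padded = 41 rows.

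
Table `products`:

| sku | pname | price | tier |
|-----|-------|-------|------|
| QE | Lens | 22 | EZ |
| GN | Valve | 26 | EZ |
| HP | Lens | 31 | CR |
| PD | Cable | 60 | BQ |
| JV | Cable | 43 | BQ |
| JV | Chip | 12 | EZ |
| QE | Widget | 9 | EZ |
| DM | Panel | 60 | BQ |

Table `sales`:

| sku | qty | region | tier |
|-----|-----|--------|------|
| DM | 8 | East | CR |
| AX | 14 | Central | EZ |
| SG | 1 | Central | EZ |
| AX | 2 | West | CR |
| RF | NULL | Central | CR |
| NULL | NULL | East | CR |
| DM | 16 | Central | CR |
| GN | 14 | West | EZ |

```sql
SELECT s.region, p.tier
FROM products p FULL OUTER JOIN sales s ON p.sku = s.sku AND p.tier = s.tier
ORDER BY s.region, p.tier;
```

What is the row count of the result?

FULL OUTER JOIN keeps every row from both sides; unmatched rows get NULL for the other side's columns.
Matching on p.sku = s.sku AND p.tier = s.tier. A NULL in a compared column never satisfies the condition.
Matched pairs: 1; unmatched p rows kept: 7; unmatched s rows kept: 7.
Total: 1 matched + 14 padded = 15 rows.

15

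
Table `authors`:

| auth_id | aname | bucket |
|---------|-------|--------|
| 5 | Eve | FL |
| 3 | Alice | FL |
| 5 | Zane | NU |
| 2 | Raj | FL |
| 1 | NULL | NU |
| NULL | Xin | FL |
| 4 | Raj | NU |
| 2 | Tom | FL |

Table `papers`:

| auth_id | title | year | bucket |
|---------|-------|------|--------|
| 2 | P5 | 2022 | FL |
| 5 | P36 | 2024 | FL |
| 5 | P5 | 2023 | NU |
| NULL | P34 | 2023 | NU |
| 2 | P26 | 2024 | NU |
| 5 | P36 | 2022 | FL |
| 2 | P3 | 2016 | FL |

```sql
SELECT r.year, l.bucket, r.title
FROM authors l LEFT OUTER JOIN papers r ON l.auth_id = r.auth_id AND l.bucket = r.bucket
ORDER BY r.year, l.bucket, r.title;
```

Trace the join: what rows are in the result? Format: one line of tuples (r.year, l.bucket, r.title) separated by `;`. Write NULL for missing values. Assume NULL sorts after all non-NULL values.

(2016, FL, P3); (2016, FL, P3); (2022, FL, P36); (2022, FL, P5); (2022, FL, P5); (2023, NU, P5); (2024, FL, P36); (NULL, FL, NULL); (NULL, FL, NULL); (NULL, NU, NULL); (NULL, NU, NULL)

LEFT JOIN keeps every row from `authors`; unmatched rows get NULL for `papers`'s columns.
Matching on l.auth_id = r.auth_id AND l.bucket = r.bucket. A NULL in a compared column never satisfies the condition.
- auth_id=5, bucket=FL: 2 matching r row(s), so 2 row(s) emitted.
- auth_id=3, bucket=FL: no r row matches, row kept with r columns NULL.
- auth_id=5, bucket=NU: 1 matching r row(s), so 1 row(s) emitted.
- auth_id=2, bucket=FL: 2 matching r row(s), so 2 row(s) emitted.
- auth_id=1, bucket=NU: no r row matches, row kept with r columns NULL.
- auth_id=NULL, bucket=FL: no r row matches, row kept with r columns NULL.
- auth_id=4, bucket=NU: no r row matches, row kept with r columns NULL.
- auth_id=2, bucket=FL: 2 matching r row(s), so 2 row(s) emitted.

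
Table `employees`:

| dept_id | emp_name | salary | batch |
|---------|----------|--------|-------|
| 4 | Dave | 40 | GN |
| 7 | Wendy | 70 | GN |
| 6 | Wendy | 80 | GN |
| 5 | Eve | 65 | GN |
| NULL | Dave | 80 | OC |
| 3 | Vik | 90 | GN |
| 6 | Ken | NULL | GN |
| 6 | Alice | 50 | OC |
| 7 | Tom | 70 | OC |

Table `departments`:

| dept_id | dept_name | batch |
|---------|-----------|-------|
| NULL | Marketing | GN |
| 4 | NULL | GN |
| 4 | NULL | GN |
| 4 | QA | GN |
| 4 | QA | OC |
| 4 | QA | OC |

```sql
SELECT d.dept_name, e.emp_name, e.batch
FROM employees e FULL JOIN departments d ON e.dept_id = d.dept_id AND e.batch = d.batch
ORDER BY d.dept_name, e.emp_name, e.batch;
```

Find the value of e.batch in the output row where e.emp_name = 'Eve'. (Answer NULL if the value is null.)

FULL OUTER JOIN keeps every row from both sides; unmatched rows get NULL for the other side's columns.
Matching on e.dept_id = d.dept_id AND e.batch = d.batch. A NULL in a compared column never satisfies the condition.
Matched pairs: 3; unmatched e rows kept: 8; unmatched d rows kept: 3.

GN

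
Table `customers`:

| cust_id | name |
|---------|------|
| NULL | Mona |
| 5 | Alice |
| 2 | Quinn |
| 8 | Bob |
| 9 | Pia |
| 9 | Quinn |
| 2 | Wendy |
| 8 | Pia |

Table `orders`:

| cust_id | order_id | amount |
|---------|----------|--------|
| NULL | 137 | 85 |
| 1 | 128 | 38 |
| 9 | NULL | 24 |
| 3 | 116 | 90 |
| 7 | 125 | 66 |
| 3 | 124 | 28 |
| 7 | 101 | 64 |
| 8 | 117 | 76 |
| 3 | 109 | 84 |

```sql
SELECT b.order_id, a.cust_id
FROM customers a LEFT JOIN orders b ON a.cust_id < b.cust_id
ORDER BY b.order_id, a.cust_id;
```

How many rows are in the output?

23

LEFT JOIN keeps every row from `customers`; unmatched rows get NULL for `orders`'s columns.
Matching on a.cust_id < b.cust_id. A NULL in a compared column never satisfies the condition.
Matched pairs: 20; unmatched a rows kept: 3.
Total: 20 matched + 3 padded = 23 rows.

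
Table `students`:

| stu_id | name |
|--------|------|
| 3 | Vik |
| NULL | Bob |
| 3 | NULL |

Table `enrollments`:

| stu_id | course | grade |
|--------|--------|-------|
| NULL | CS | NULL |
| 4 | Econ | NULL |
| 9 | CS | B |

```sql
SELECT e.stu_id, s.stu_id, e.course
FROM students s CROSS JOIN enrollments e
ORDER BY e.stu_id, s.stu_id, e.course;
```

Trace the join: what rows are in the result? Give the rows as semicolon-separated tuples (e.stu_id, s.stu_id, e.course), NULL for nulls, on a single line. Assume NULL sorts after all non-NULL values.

(4, 3, Econ); (4, 3, Econ); (4, NULL, Econ); (9, 3, CS); (9, 3, CS); (9, NULL, CS); (NULL, 3, CS); (NULL, 3, CS); (NULL, NULL, CS)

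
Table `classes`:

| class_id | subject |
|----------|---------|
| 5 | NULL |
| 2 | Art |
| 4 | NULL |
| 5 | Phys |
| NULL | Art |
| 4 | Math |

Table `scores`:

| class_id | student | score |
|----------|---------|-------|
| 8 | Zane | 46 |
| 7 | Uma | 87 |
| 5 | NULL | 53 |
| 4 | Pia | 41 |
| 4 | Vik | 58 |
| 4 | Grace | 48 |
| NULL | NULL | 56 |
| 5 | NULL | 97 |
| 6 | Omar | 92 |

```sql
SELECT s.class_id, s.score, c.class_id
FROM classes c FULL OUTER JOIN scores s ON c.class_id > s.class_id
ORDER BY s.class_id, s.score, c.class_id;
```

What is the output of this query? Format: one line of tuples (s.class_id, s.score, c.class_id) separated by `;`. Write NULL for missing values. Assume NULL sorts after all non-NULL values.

FULL OUTER JOIN keeps every row from both sides; unmatched rows get NULL for the other side's columns.
Matching on c.class_id > s.class_id. A NULL in a compared column never satisfies the condition.
- c row (class_id=5): matches 3 s row(s) → 3 output row(s).
- c row (class_id=2): no match → kept, s columns NULL.
- c row (class_id=4): no match → kept, s columns NULL.
- c row (class_id=5): matches 3 s row(s) → 3 output row(s).
- c row (class_id=NULL): no match → kept, s columns NULL.
- c row (class_id=4): no match → kept, s columns NULL.
- 6 row(s) from s found no c partner → padded with NULL.

(4, 41, 5); (4, 41, 5); (4, 48, 5); (4, 48, 5); (4, 58, 5); (4, 58, 5); (5, 53, NULL); (5, 97, NULL); (6, 92, NULL); (7, 87, NULL); (8, 46, NULL); (NULL, 56, NULL); (NULL, NULL, 2); (NULL, NULL, 4); (NULL, NULL, 4); (NULL, NULL, NULL)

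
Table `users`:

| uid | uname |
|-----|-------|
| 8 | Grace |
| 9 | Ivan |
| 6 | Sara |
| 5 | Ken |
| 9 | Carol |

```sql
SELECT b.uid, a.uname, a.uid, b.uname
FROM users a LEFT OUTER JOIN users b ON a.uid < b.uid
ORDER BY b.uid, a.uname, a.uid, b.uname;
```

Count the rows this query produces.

11

LEFT JOIN keeps every row from `users a`; unmatched rows get NULL for `users b`'s columns.
Matching on a.uid < b.uid.
- a (uid=8) pairs with 2 row(s) of b.
- a (uid=9) has no partner → padded with NULL.
- a (uid=6) pairs with 3 row(s) of b.
- a (uid=5) pairs with 4 row(s) of b.
- a (uid=9) has no partner → padded with NULL.
Total: 9 matched + 2 padded = 11 rows.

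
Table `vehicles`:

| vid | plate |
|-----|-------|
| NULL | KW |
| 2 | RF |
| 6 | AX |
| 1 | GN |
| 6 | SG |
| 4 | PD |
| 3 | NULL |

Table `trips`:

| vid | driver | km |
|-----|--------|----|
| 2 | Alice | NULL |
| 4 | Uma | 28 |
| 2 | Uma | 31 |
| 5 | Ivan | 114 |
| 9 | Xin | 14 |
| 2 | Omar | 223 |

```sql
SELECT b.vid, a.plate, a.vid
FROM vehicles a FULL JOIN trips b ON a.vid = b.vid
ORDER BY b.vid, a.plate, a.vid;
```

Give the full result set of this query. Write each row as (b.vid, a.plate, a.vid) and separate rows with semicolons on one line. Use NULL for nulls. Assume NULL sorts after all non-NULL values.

FULL OUTER JOIN keeps every row from both sides; unmatched rows get NULL for the other side's columns.
Matching on a.vid = b.vid. A NULL in a compared column never satisfies the condition.
- a (vid=NULL) has no partner → padded with NULL.
- a (vid=2) pairs with 3 row(s) of b.
- a (vid=6) has no partner → padded with NULL.
- a (vid=1) has no partner → padded with NULL.
- a (vid=6) has no partner → padded with NULL.
- a (vid=4) pairs with 1 row(s) of b.
- a (vid=3) has no partner → padded with NULL.
- plus 2 unmatched b row(s), each kept with NULL a columns.

(2, RF, 2); (2, RF, 2); (2, RF, 2); (4, PD, 4); (5, NULL, NULL); (9, NULL, NULL); (NULL, AX, 6); (NULL, GN, 1); (NULL, KW, NULL); (NULL, SG, 6); (NULL, NULL, 3)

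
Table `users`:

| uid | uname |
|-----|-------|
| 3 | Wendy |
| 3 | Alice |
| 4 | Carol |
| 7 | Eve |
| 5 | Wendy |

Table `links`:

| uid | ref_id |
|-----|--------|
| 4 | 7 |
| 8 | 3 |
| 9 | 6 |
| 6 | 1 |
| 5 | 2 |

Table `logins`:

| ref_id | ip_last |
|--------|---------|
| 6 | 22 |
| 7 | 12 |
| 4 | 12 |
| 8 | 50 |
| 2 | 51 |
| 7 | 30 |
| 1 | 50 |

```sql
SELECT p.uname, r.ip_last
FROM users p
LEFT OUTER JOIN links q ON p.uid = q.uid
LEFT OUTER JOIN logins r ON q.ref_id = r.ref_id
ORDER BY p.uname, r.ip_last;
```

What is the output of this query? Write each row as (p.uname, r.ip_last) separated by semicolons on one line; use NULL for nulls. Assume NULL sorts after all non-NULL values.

(Alice, NULL); (Carol, 12); (Carol, 30); (Eve, NULL); (Wendy, 51); (Wendy, NULL)

Step 1 — p LEFT JOIN q on uid → 5 row(s).
Then LEFT JOIN `logins r` on ref_id: each of those 5 rows is kept; rows whose q.ref_id has no match in r get NULL for r's columns.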